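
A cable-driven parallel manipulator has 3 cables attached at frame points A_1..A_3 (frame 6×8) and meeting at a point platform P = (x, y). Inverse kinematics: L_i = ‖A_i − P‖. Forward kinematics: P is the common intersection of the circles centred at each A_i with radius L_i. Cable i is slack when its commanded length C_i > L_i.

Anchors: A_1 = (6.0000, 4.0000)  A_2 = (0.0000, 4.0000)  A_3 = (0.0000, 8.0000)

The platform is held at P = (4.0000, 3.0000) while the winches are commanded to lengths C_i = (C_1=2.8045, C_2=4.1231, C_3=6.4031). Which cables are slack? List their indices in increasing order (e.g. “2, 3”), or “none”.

cable 1: L_1 = ‖A_1−P‖ = 2.2361;  C_1 = 2.8045 → slack
cable 2: L_2 = ‖A_2−P‖ = 4.1231;  C_2 = 4.1231 → taut
cable 3: L_3 = ‖A_3−P‖ = 6.4031;  C_3 = 6.4031 → taut

1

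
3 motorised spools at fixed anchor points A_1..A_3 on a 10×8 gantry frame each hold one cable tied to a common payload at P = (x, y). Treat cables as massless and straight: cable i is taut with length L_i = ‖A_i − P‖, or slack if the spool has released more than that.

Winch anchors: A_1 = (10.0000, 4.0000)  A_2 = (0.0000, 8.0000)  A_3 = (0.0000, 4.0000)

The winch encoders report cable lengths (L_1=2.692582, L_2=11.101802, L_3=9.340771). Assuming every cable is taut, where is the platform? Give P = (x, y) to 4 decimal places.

expand ‖A_i−P‖²=L_i² and subtract eq 1 (q_i ≔ ‖A_i‖²−L_i²)
q_1 = 100.0000+16.0000−7.2500 = 108.7500
eq1−eq2 → [20.0000  -8.0000]·P = 168.0000
eq1−eq3 → [20.0000  0.0000]·P = 180.0000
2×2 solve → P = (9.0000, 1.5000)

(9.0000, 1.5000)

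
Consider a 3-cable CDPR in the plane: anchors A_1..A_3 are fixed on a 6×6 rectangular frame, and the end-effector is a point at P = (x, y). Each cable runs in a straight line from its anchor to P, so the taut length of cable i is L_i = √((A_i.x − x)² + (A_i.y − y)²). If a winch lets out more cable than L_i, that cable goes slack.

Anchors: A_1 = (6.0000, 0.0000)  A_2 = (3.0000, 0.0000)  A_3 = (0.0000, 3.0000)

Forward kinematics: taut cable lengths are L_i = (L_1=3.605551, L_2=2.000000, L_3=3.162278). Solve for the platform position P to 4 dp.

expand ‖A_i−P‖²=L_i² and subtract eq 1 (q_i ≔ ‖A_i‖²−L_i²)
q_1 = 36.0000+0.0000−13.0000 = 23.0000
eq1−eq2 → [6.0000  0.0000]·P = 18.0000
eq1−eq3 → [12.0000  -6.0000]·P = 24.0000
2×2 solve → P = (3.0000, 2.0000)

(3.0000, 2.0000)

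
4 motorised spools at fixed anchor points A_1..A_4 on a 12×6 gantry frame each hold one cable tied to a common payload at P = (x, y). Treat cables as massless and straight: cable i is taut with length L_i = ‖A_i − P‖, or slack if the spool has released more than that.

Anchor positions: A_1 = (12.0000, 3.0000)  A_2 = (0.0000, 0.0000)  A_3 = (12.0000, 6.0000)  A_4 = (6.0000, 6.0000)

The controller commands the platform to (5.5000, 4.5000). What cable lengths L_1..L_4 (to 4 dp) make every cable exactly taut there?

(6.6708, 7.1063, 6.6708, 1.5811)

cable 1: Δx=6.5000, Δy=-1.5000; L_1 = √(Δx²+Δy²) = 6.6708
cable 2: Δx=-5.5000, Δy=-4.5000; L_2 = √(Δx²+Δy²) = 7.1063
cable 3: Δx=6.5000, Δy=1.5000; L_3 = √(Δx²+Δy²) = 6.6708
cable 4: Δx=0.5000, Δy=1.5000; L_4 = √(Δx²+Δy²) = 1.5811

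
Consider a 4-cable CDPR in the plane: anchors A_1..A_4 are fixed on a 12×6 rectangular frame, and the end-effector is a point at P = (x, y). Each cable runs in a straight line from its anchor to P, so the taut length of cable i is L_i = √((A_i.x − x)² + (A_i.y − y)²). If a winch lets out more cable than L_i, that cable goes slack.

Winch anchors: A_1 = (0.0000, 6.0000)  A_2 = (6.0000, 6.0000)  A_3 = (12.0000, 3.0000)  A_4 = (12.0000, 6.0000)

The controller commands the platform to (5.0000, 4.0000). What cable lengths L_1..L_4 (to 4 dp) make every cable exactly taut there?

L_1 = √((0.0000−5.0000)² + (6.0000−4.0000)²) = 5.3852
L_2 = √((6.0000−5.0000)² + (6.0000−4.0000)²) = 2.2361
L_3 = √((12.0000−5.0000)² + (3.0000−4.0000)²) = 7.0711
L_4 = √((12.0000−5.0000)² + (6.0000−4.0000)²) = 7.2801

(5.3852, 2.2361, 7.0711, 7.2801)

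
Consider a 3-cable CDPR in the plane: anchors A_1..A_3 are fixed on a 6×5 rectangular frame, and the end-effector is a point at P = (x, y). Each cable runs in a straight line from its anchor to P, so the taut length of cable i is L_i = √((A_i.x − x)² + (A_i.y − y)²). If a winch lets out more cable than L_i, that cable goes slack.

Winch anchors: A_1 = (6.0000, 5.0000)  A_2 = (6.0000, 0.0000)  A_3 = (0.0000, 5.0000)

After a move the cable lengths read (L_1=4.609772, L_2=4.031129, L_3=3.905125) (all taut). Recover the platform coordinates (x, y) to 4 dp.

(2.5000, 2.0000)

each cable: (A_i−P)·(A_i−P) = L_i²; let q_i = ‖A_i‖²−L_i²
q_1 = 36.0000+25.0000−21.2500 = 39.7500
row 1: 0.0000x + 10.0000y = 20.0000  (q_2=19.7500)
row 2: 12.0000x + 0.0000y = 30.0000  (q_3=9.7500)
Cramer on rows 1–2 → x = 2.5000, y = 2.0000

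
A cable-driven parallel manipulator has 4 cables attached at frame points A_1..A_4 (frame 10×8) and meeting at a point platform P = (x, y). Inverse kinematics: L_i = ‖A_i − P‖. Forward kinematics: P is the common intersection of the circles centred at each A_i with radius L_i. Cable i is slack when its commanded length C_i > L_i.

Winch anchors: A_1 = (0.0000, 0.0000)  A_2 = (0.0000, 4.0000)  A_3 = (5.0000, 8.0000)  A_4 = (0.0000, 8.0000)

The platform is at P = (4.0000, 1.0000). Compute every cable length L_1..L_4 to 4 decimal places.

(4.1231, 5.0000, 7.0711, 8.0623)

cable 1: Δx=-4.0000, Δy=-1.0000; L_1 = √(Δx²+Δy²) = 4.1231
cable 2: Δx=-4.0000, Δy=3.0000; L_2 = √(Δx²+Δy²) = 5.0000
cable 3: Δx=1.0000, Δy=7.0000; L_3 = √(Δx²+Δy²) = 7.0711
cable 4: Δx=-4.0000, Δy=7.0000; L_4 = √(Δx²+Δy²) = 8.0623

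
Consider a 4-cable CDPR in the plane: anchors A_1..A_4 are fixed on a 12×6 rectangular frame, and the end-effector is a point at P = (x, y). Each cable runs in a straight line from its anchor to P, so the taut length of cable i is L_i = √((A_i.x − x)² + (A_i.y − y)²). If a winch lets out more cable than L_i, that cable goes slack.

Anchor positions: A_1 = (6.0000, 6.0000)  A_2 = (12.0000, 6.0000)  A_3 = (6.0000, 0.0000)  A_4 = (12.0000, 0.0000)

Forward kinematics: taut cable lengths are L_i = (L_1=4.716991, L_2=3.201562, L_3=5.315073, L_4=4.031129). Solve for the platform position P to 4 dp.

(10.0000, 3.5000)

circle eqns → linear via eq_j − eq_1; set k_j = A_j·A_j − L_j²
k_1 = 36.0000+36.0000−22.2500 = 49.7500
-12.0000·x + 0.0000·y = k_1−k_2 = -120.0000
0.0000·x + 12.0000·y = k_1−k_3 = 42.0000
-12.0000·x + 12.0000·y = k_1−k_4 = -78.0000
solve first two rows → x=10.0000, y=3.5000
check cable 4: ‖A_4−P‖² = 16.2500 ≈ L_4² = 16.2500 ✓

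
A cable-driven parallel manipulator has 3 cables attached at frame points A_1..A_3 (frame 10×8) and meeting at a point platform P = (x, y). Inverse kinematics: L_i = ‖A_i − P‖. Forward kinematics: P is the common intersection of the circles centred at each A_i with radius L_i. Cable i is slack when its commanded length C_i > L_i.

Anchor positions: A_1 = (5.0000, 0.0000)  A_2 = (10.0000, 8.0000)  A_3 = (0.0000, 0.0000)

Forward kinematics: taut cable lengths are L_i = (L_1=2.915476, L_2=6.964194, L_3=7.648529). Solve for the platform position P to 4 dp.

(7.5000, 1.5000)

expand ‖A_i−P‖²=L_i² and subtract eq 1 (k_i ≔ ‖A_i‖²−L_i²)
k_1 = 25.0000+0.0000−8.5000 = 16.5000
eq1−eq2 → [-10.0000  -16.0000]·P = -99.0000
eq1−eq3 → [10.0000  0.0000]·P = 75.0000
2×2 solve → P = (7.5000, 1.5000)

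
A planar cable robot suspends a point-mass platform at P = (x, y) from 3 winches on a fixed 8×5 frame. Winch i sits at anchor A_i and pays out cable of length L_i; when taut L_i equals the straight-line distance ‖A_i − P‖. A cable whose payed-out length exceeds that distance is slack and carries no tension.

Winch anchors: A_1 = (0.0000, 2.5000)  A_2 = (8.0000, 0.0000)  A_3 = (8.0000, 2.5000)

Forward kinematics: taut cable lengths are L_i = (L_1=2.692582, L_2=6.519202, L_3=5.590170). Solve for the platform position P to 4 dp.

circle eqns → linear via eq_j − eq_1; set k_j = A_j·A_j − L_j²
k_1 = 0.0000+6.2500−7.2500 = -1.0000
-16.0000·x + 5.0000·y = k_1−k_2 = -22.5000
-16.0000·x + 0.0000·y = k_1−k_3 = -40.0000
solve first two rows → x=2.5000, y=3.5000

(2.5000, 3.5000)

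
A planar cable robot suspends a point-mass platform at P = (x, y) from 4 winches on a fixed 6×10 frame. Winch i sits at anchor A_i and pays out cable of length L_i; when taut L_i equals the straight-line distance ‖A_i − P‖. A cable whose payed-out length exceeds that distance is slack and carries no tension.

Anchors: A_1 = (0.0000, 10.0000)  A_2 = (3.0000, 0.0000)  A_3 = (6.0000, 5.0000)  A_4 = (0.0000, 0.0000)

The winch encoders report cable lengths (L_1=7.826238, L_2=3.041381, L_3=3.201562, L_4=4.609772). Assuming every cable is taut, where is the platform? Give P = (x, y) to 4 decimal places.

expand ‖A_i−P‖²=L_i² and subtract eq 1 (c_i ≔ ‖A_i‖²−L_i²)
c_1 = 0.0000+100.0000−61.2500 = 38.7500
eq1−eq2 → [-6.0000  20.0000]·P = 39.0000
eq1−eq3 → [-12.0000  10.0000]·P = -12.0000
eq1−eq4 → [0.0000  20.0000]·P = 60.0000
2×2 solve → P = (3.5000, 3.0000)
check cable 4: ‖A_4−P‖² = 21.2500 ≈ L_4² = 21.2500 ✓

(3.5000, 3.0000)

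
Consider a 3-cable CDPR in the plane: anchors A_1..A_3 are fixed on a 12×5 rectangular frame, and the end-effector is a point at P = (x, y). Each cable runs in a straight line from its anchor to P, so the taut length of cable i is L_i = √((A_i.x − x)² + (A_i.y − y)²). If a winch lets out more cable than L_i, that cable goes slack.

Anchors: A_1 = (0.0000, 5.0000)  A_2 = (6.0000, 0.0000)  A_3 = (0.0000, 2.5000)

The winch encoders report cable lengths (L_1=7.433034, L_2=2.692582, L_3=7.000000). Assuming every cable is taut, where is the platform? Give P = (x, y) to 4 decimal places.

(7.0000, 2.5000)

each cable: (A_i−P)·(A_i−P) = L_i²; let c_i = ‖A_i‖²−L_i²
c_1 = 0.0000+25.0000−55.2500 = -30.2500
row 1: -12.0000x + 10.0000y = -59.0000  (c_2=28.7500)
row 2: 0.0000x + 5.0000y = 12.5000  (c_3=-42.7500)
Cramer on rows 1–2 → x = 7.0000, y = 2.5000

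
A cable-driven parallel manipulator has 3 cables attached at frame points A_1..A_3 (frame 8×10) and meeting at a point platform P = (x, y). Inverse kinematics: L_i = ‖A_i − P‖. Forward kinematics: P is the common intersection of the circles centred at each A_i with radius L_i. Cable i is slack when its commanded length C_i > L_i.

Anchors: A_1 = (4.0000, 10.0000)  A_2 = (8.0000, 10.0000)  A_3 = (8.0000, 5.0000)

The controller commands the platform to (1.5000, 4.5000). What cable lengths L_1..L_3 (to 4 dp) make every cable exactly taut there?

cable 1: Δx=2.5000, Δy=5.5000; L_1 = √(Δx²+Δy²) = 6.0415
cable 2: Δx=6.5000, Δy=5.5000; L_2 = √(Δx²+Δy²) = 8.5147
cable 3: Δx=6.5000, Δy=0.5000; L_3 = √(Δx²+Δy²) = 6.5192

(6.0415, 8.5147, 6.5192)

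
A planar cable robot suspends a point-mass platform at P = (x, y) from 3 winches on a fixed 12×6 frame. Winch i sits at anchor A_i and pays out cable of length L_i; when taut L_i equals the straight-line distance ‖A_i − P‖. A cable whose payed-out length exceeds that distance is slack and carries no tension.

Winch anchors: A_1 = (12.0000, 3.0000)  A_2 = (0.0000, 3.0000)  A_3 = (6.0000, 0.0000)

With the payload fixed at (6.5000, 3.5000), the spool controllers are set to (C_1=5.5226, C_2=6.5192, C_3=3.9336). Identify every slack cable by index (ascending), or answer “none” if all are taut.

3

i=1: geometric 5.5227 vs commanded 5.5226 ⇒ taut
i=2: geometric 6.5192 vs commanded 6.5192 ⇒ taut
i=3: geometric 3.5355 vs commanded 3.9336 ⇒ slack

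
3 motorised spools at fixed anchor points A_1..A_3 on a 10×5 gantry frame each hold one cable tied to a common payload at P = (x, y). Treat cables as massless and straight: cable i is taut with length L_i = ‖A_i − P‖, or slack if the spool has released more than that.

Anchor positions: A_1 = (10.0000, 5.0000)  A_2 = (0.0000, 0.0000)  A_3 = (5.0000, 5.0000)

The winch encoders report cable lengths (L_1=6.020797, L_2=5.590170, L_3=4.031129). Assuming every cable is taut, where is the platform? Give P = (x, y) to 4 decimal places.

(5.5000, 1.0000)

each cable: (A_i−P)·(A_i−P) = L_i²; let q_i = ‖A_i‖²−L_i²
q_1 = 100.0000+25.0000−36.2500 = 88.7500
row 1: 20.0000x + 10.0000y = 120.0000  (q_2=-31.2500)
row 2: 10.0000x + 0.0000y = 55.0000  (q_3=33.7500)
Cramer on rows 1–2 → x = 5.5000, y = 1.0000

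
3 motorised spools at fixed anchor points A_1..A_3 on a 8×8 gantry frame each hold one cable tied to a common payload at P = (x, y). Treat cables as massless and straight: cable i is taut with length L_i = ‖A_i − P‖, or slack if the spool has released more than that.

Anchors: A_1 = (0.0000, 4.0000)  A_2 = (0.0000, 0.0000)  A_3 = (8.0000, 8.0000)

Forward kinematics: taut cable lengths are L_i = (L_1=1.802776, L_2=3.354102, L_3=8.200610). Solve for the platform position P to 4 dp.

circle eqns → linear via eq_j − eq_1; set q_j = A_j·A_j − L_j²
q_1 = 0.0000+16.0000−3.2500 = 12.7500
0.0000·x + 8.0000·y = q_1−q_2 = 24.0000
-16.0000·x − 8.0000·y = q_1−q_3 = -48.0000
solve first two rows → x=1.5000, y=3.0000

(1.5000, 3.0000)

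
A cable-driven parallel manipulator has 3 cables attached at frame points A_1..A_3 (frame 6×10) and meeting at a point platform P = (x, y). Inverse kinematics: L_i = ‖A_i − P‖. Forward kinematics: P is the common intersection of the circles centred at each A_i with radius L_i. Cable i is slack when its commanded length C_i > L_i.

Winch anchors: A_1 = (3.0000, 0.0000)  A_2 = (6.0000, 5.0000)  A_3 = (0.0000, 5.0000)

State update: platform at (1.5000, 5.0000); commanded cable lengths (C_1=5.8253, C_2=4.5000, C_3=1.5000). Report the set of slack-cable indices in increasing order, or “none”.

cable 1: L_1 = ‖A_1−P‖ = 5.2202;  C_1 = 5.8253 → slack
cable 2: L_2 = ‖A_2−P‖ = 4.5000;  C_2 = 4.5000 → taut
cable 3: L_3 = ‖A_3−P‖ = 1.5000;  C_3 = 1.5000 → taut

1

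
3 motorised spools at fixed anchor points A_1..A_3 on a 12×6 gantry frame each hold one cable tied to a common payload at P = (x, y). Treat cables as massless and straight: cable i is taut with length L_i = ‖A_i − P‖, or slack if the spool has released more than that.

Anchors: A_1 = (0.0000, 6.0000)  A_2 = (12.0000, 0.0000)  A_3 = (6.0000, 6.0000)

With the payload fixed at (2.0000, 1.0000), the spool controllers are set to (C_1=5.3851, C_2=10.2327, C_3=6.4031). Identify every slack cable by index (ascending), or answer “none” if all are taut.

i=1: geometric 5.3852 vs commanded 5.3851 ⇒ taut
i=2: geometric 10.0499 vs commanded 10.2327 ⇒ slack
i=3: geometric 6.4031 vs commanded 6.4031 ⇒ taut

2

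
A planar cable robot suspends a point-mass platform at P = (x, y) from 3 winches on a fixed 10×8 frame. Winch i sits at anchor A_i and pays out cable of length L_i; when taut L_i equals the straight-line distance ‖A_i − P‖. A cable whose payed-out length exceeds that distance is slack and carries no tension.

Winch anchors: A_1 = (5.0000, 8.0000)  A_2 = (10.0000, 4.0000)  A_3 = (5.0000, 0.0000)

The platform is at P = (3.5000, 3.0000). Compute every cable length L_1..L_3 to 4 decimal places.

(5.2202, 6.5765, 3.3541)

cable 1: Δx=1.5000, Δy=5.0000; L_1 = √(Δx²+Δy²) = 5.2202
cable 2: Δx=6.5000, Δy=1.0000; L_2 = √(Δx²+Δy²) = 6.5765
cable 3: Δx=1.5000, Δy=-3.0000; L_3 = √(Δx²+Δy²) = 3.3541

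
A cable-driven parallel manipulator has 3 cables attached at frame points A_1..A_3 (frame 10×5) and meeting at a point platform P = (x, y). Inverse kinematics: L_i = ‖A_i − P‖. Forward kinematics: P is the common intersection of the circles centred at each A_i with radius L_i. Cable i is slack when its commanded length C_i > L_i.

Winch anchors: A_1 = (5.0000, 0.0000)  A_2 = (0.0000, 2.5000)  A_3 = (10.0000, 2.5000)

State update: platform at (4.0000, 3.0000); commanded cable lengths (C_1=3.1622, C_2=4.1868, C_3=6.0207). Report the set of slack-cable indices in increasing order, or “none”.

2

cable 1: L_1 = ‖A_1−P‖ = 3.1623;  C_1 = 3.1622 → taut
cable 2: L_2 = ‖A_2−P‖ = 4.0311;  C_2 = 4.1868 → slack
cable 3: L_3 = ‖A_3−P‖ = 6.0208;  C_3 = 6.0207 → taut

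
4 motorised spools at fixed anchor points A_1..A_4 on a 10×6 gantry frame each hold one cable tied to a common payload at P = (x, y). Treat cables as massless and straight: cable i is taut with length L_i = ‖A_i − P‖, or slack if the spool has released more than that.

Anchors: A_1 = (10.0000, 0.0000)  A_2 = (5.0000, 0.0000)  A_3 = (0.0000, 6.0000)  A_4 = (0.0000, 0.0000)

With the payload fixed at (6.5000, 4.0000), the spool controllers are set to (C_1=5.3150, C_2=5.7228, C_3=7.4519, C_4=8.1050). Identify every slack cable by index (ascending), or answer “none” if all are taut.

2, 3, 4

cable 1: √((3.5000)²+(-4.0000)²)=5.3151, C_1=5.3150: taut
cable 2: √((-1.5000)²+(-4.0000)²)=4.2720, C_2=5.7228: slack
cable 3: √((-6.5000)²+(2.0000)²)=6.8007, C_3=7.4519: slack
cable 4: √((-6.5000)²+(-4.0000)²)=7.6322, C_4=8.1050: slack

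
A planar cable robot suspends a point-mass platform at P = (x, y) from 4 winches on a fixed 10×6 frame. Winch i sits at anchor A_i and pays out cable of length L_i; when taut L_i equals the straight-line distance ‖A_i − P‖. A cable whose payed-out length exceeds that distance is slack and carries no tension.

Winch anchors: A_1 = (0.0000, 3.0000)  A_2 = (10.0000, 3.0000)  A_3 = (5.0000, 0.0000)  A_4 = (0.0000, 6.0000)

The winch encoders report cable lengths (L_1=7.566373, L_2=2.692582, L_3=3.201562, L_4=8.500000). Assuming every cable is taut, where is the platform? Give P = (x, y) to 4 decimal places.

expand ‖A_i−P‖²=L_i² and subtract eq 1 (c_i ≔ ‖A_i‖²−L_i²)
c_1 = 0.0000+9.0000−57.2500 = -48.2500
eq1−eq2 → [-20.0000  0.0000]·P = -150.0000
eq1−eq3 → [-10.0000  6.0000]·P = -63.0000
eq1−eq4 → [0.0000  -6.0000]·P = -12.0000
2×2 solve → P = (7.5000, 2.0000)
check cable 4: ‖A_4−P‖² = 72.2500 ≈ L_4² = 72.2500 ✓

(7.5000, 2.0000)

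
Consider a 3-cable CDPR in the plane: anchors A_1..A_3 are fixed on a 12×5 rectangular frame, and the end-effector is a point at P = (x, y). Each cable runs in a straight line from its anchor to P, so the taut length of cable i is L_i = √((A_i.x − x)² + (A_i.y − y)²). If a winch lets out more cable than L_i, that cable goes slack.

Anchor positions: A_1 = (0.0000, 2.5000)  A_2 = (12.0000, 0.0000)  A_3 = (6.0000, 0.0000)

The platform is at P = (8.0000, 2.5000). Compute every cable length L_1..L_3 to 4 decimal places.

cable 1: Δx=-8.0000, Δy=0.0000; L_1 = √(Δx²+Δy²) = 8.0000
cable 2: Δx=4.0000, Δy=-2.5000; L_2 = √(Δx²+Δy²) = 4.7170
cable 3: Δx=-2.0000, Δy=-2.5000; L_3 = √(Δx²+Δy²) = 3.2016

(8.0000, 4.7170, 3.2016)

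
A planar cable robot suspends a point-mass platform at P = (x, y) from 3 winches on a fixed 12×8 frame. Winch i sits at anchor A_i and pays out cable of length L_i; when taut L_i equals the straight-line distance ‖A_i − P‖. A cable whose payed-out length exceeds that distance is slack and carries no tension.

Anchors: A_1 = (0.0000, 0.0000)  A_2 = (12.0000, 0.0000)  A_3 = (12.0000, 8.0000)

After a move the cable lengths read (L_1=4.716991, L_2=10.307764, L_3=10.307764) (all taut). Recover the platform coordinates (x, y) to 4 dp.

(2.5000, 4.0000)

expand ‖A_i−P‖²=L_i² and subtract eq 1 (k_i ≔ ‖A_i‖²−L_i²)
k_1 = 0.0000+0.0000−22.2500 = -22.2500
eq1−eq2 → [-24.0000  0.0000]·P = -60.0000
eq1−eq3 → [-24.0000  -16.0000]·P = -124.0000
2×2 solve → P = (2.5000, 4.0000)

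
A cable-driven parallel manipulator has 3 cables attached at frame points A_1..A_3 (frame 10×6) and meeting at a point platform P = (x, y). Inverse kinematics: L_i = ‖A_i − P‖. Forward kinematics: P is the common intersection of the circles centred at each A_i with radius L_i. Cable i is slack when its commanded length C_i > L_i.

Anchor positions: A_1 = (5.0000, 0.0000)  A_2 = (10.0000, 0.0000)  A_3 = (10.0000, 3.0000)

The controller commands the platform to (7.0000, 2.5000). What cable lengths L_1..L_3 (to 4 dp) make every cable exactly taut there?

L_1: Δ = A_1−P = (-2.0000, -2.5000) → ‖Δ‖ = √10.2500 = 3.2016
L_2: Δ = A_2−P = (3.0000, -2.5000) → ‖Δ‖ = √15.2500 = 3.9051
L_3: Δ = A_3−P = (3.0000, 0.5000) → ‖Δ‖ = √9.2500 = 3.0414

(3.2016, 3.9051, 3.0414)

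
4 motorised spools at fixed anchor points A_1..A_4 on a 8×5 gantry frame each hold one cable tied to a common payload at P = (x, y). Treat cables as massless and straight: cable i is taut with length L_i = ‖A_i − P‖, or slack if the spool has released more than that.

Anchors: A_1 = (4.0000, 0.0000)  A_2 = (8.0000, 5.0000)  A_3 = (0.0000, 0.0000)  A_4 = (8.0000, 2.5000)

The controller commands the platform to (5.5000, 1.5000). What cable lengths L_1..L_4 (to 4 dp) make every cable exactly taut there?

L_1: Δ = A_1−P = (-1.5000, -1.5000) → ‖Δ‖ = √4.5000 = 2.1213
L_2: Δ = A_2−P = (2.5000, 3.5000) → ‖Δ‖ = √18.5000 = 4.3012
L_3: Δ = A_3−P = (-5.5000, -1.5000) → ‖Δ‖ = √32.5000 = 5.7009
L_4: Δ = A_4−P = (2.5000, 1.0000) → ‖Δ‖ = √7.2500 = 2.6926

(2.1213, 4.3012, 5.7009, 2.6926)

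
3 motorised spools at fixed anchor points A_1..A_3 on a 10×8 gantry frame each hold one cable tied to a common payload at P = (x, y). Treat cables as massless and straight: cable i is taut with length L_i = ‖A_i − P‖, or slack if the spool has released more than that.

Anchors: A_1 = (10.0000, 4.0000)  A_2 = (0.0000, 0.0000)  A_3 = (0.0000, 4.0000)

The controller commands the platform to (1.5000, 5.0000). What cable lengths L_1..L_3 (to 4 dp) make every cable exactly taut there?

(8.5586, 5.2202, 1.8028)

L_1 = √((10.0000−1.5000)² + (4.0000−5.0000)²) = 8.5586
L_2 = √((0.0000−1.5000)² + (0.0000−5.0000)²) = 5.2202
L_3 = √((0.0000−1.5000)² + (4.0000−5.0000)²) = 1.8028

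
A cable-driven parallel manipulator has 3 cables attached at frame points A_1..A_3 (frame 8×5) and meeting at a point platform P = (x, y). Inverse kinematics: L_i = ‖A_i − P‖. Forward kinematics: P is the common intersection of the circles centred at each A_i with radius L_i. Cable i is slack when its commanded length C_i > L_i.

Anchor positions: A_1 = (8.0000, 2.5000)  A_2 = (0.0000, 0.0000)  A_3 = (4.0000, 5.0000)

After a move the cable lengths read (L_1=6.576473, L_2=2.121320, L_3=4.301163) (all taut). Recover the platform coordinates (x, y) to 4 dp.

expand ‖A_i−P‖²=L_i² and subtract eq 1 (q_i ≔ ‖A_i‖²−L_i²)
q_1 = 64.0000+6.2500−43.2500 = 27.0000
eq1−eq2 → [16.0000  5.0000]·P = 31.5000
eq1−eq3 → [8.0000  -5.0000]·P = 4.5000
2×2 solve → P = (1.5000, 1.5000)

(1.5000, 1.5000)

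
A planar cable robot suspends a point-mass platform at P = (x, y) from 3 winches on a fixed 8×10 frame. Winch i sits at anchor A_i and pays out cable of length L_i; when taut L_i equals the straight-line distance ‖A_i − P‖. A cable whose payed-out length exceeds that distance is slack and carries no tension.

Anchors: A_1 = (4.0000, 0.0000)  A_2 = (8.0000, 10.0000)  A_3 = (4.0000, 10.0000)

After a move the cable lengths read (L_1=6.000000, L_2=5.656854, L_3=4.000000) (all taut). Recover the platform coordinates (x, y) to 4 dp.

each cable: (A_i−P)·(A_i−P) = L_i²; let q_i = ‖A_i‖²−L_i²
q_1 = 16.0000+0.0000−36.0000 = -20.0000
row 1: -8.0000x − 20.0000y = -152.0000  (q_2=132.0000)
row 2: 0.0000x − 20.0000y = -120.0000  (q_3=100.0000)
Cramer on rows 1–2 → x = 4.0000, y = 6.0000

(4.0000, 6.0000)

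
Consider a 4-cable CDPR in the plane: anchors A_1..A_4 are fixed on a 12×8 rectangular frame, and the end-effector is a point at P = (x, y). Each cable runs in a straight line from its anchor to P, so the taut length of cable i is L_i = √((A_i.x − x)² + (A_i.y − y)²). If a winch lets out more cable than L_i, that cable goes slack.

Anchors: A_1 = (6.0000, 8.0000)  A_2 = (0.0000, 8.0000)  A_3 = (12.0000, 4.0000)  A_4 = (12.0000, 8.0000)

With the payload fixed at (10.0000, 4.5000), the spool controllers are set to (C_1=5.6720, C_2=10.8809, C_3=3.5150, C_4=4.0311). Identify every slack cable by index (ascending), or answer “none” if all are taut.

cable 1: √((-4.0000)²+(3.5000)²)=5.3151, C_1=5.6720: slack
cable 2: √((-10.0000)²+(3.5000)²)=10.5948, C_2=10.8809: slack
cable 3: √((2.0000)²+(-0.5000)²)=2.0616, C_3=3.5150: slack
cable 4: √((2.0000)²+(3.5000)²)=4.0311, C_4=4.0311: taut

1, 2, 3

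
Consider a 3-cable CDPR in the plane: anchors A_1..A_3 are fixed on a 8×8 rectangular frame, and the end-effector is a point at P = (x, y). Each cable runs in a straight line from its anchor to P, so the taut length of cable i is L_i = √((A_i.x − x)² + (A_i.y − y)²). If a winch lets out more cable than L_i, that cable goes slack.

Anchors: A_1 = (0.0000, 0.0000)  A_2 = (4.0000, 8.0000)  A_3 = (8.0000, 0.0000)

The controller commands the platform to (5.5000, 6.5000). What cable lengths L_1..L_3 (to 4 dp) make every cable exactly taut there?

(8.5147, 2.1213, 6.9642)

L_1 = √((0.0000−5.5000)² + (0.0000−6.5000)²) = 8.5147
L_2 = √((4.0000−5.5000)² + (8.0000−6.5000)²) = 2.1213
L_3 = √((8.0000−5.5000)² + (0.0000−6.5000)²) = 6.9642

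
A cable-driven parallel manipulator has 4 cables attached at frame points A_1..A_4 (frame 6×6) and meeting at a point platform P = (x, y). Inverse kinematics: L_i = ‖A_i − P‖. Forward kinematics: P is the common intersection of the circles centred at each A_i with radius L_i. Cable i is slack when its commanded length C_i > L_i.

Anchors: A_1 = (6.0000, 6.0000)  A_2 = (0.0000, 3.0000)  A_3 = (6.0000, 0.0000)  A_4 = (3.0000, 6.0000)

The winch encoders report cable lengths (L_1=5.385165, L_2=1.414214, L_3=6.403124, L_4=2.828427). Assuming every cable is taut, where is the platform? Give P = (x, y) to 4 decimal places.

each cable: (A_i−P)·(A_i−P) = L_i²; let q_i = ‖A_i‖²−L_i²
q_1 = 36.0000+36.0000−29.0000 = 43.0000
row 1: 12.0000x + 6.0000y = 36.0000  (q_2=7.0000)
row 2: 0.0000x + 12.0000y = 48.0000  (q_3=-5.0000)
row 3: 6.0000x + 0.0000y = 6.0000  (q_4=37.0000)
Cramer on rows 1–2 → x = 1.0000, y = 4.0000
check cable 4: ‖A_4−P‖² = 8.0000 ≈ L_4² = 8.0000 ✓

(1.0000, 4.0000)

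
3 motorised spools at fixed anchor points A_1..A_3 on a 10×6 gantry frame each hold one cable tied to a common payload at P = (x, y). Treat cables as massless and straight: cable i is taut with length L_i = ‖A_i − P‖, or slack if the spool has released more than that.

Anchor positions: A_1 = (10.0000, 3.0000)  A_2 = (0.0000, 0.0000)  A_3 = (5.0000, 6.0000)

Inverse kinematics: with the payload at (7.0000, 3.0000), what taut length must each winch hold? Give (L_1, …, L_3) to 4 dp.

(3.0000, 7.6158, 3.6056)

L_1: Δ = A_1−P = (3.0000, 0.0000) → ‖Δ‖ = √9.0000 = 3.0000
L_2: Δ = A_2−P = (-7.0000, -3.0000) → ‖Δ‖ = √58.0000 = 7.6158
L_3: Δ = A_3−P = (-2.0000, 3.0000) → ‖Δ‖ = √13.0000 = 3.6056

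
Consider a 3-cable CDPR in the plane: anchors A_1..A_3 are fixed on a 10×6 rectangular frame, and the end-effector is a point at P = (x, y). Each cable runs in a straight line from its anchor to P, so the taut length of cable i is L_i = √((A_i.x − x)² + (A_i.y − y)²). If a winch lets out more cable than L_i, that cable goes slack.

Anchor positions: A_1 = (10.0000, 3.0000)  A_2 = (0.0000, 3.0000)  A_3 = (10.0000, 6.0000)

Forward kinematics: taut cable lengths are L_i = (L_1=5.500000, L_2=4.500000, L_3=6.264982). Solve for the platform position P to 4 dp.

(4.5000, 3.0000)

each cable: (A_i−P)·(A_i−P) = L_i²; let k_i = ‖A_i‖²−L_i²
k_1 = 100.0000+9.0000−30.2500 = 78.7500
row 1: 20.0000x + 0.0000y = 90.0000  (k_2=-11.2500)
row 2: 0.0000x − 6.0000y = -18.0000  (k_3=96.7500)
Cramer on rows 1–2 → x = 4.5000, y = 3.0000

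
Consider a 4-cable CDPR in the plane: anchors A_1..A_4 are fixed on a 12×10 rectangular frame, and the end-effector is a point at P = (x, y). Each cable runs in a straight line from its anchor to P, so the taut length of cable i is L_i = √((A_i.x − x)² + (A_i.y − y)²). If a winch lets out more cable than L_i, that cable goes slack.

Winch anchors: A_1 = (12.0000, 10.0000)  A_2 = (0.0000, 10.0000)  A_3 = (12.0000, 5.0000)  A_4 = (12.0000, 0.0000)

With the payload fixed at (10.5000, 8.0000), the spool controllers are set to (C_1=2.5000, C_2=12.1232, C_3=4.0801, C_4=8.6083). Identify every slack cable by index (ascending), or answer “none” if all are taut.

2, 3, 4

i=1: geometric 2.5000 vs commanded 2.5000 ⇒ taut
i=2: geometric 10.6888 vs commanded 12.1232 ⇒ slack
i=3: geometric 3.3541 vs commanded 4.0801 ⇒ slack
i=4: geometric 8.1394 vs commanded 8.6083 ⇒ slack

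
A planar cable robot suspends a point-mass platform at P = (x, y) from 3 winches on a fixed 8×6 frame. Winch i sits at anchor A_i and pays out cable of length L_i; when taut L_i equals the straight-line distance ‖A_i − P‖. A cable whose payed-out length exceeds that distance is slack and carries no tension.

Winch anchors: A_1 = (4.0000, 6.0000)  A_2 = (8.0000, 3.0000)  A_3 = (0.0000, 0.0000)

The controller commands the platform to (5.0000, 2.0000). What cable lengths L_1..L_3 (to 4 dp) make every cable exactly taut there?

(4.1231, 3.1623, 5.3852)

L_1 = √((4.0000−5.0000)² + (6.0000−2.0000)²) = 4.1231
L_2 = √((8.0000−5.0000)² + (3.0000−2.0000)²) = 3.1623
L_3 = √((0.0000−5.0000)² + (0.0000−2.0000)²) = 5.3852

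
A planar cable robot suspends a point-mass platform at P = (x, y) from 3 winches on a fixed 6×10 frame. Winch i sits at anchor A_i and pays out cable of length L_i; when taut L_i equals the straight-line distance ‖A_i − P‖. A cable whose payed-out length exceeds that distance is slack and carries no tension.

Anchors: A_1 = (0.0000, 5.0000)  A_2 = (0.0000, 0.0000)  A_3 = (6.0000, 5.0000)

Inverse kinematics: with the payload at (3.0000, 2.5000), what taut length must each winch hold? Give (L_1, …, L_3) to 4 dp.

(3.9051, 3.9051, 3.9051)

L_1 = √((0.0000−3.0000)² + (5.0000−2.5000)²) = 3.9051
L_2 = √((0.0000−3.0000)² + (0.0000−2.5000)²) = 3.9051
L_3 = √((6.0000−3.0000)² + (5.0000−2.5000)²) = 3.9051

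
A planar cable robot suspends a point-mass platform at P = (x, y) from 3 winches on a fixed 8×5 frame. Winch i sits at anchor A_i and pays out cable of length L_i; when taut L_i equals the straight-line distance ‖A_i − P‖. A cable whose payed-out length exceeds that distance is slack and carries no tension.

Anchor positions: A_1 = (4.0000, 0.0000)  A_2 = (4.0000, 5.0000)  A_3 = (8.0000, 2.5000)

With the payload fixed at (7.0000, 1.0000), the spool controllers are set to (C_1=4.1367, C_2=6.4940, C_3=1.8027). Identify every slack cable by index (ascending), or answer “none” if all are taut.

cable 1: √((-3.0000)²+(-1.0000)²)=3.1623, C_1=4.1367: slack
cable 2: √((-3.0000)²+(4.0000)²)=5.0000, C_2=6.4940: slack
cable 3: √((1.0000)²+(1.5000)²)=1.8028, C_3=1.8027: taut

1, 2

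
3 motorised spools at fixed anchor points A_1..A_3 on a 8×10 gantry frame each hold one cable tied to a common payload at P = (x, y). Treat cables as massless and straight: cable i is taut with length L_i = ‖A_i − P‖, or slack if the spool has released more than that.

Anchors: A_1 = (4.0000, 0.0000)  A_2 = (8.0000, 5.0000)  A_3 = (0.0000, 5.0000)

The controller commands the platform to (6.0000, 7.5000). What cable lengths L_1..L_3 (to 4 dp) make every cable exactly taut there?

L_1: Δ = A_1−P = (-2.0000, -7.5000) → ‖Δ‖ = √60.2500 = 7.7621
L_2: Δ = A_2−P = (2.0000, -2.5000) → ‖Δ‖ = √10.2500 = 3.2016
L_3: Δ = A_3−P = (-6.0000, -2.5000) → ‖Δ‖ = √42.2500 = 6.5000

(7.7621, 3.2016, 6.5000)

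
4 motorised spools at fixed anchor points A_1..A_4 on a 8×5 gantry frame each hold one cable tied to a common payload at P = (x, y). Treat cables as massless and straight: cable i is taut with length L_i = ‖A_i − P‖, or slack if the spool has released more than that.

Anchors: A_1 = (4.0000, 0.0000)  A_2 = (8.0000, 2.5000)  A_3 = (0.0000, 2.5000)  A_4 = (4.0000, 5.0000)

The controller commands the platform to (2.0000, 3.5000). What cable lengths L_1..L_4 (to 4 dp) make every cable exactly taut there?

cable 1: Δx=2.0000, Δy=-3.5000; L_1 = √(Δx²+Δy²) = 4.0311
cable 2: Δx=6.0000, Δy=-1.0000; L_2 = √(Δx²+Δy²) = 6.0828
cable 3: Δx=-2.0000, Δy=-1.0000; L_3 = √(Δx²+Δy²) = 2.2361
cable 4: Δx=2.0000, Δy=1.5000; L_4 = √(Δx²+Δy²) = 2.5000

(4.0311, 6.0828, 2.2361, 2.5000)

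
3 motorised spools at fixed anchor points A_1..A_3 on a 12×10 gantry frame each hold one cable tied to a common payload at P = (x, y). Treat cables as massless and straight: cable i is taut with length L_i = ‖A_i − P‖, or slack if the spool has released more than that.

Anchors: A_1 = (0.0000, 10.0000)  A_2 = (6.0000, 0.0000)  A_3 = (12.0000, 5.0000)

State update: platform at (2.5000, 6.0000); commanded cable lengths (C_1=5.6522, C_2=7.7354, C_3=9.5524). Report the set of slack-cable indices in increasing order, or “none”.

1, 2

i=1: geometric 4.7170 vs commanded 5.6522 ⇒ slack
i=2: geometric 6.9462 vs commanded 7.7354 ⇒ slack
i=3: geometric 9.5525 vs commanded 9.5524 ⇒ taut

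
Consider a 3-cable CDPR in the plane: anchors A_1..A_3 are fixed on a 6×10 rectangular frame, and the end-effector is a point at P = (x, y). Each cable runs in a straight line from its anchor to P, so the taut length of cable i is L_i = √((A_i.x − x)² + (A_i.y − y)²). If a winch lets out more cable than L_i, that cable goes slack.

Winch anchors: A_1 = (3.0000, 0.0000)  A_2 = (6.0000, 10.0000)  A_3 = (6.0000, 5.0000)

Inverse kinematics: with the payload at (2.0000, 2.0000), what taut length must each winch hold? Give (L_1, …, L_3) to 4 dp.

(2.2361, 8.9443, 5.0000)

L_1 = √((3.0000−2.0000)² + (0.0000−2.0000)²) = 2.2361
L_2 = √((6.0000−2.0000)² + (10.0000−2.0000)²) = 8.9443
L_3 = √((6.0000−2.0000)² + (5.0000−2.0000)²) = 5.0000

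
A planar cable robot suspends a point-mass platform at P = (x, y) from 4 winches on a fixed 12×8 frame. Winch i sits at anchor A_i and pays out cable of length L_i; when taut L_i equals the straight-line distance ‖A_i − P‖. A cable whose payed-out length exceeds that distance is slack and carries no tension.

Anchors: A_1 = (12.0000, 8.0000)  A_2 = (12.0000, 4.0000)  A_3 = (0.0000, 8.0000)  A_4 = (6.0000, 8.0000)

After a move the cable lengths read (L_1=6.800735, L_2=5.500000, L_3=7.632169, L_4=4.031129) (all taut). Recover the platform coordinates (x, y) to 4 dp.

each cable: (A_i−P)·(A_i−P) = L_i²; let c_i = ‖A_i‖²−L_i²
c_1 = 144.0000+64.0000−46.2500 = 161.7500
row 1: 0.0000x + 8.0000y = 32.0000  (c_2=129.7500)
row 2: 24.0000x + 0.0000y = 156.0000  (c_3=5.7500)
row 3: 12.0000x + 0.0000y = 78.0000  (c_4=83.7500)
Cramer on rows 1–2 → x = 6.5000, y = 4.0000
check cable 4: ‖A_4−P‖² = 16.2500 ≈ L_4² = 16.2500 ✓

(6.5000, 4.0000)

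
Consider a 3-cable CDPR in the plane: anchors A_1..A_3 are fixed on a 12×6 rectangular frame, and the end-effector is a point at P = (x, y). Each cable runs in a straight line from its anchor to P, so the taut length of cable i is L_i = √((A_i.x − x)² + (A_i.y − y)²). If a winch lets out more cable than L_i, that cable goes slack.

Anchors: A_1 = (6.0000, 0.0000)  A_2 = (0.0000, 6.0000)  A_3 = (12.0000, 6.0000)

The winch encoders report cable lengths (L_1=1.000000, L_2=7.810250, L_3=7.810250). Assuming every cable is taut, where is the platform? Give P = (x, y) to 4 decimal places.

each cable: (A_i−P)·(A_i−P) = L_i²; let q_i = ‖A_i‖²−L_i²
q_1 = 36.0000+0.0000−1.0000 = 35.0000
row 1: 12.0000x − 12.0000y = 60.0000  (q_2=-25.0000)
row 2: -12.0000x − 12.0000y = -84.0000  (q_3=119.0000)
Cramer on rows 1–2 → x = 6.0000, y = 1.0000

(6.0000, 1.0000)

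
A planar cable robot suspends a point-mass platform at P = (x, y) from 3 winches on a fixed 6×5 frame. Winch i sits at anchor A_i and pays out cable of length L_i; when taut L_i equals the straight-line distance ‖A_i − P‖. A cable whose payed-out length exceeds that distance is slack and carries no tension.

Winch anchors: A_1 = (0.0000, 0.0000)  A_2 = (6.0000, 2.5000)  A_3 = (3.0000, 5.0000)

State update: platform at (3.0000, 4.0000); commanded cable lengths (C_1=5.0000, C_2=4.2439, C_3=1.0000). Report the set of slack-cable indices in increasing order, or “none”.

2

i=1: geometric 5.0000 vs commanded 5.0000 ⇒ taut
i=2: geometric 3.3541 vs commanded 4.2439 ⇒ slack
i=3: geometric 1.0000 vs commanded 1.0000 ⇒ taut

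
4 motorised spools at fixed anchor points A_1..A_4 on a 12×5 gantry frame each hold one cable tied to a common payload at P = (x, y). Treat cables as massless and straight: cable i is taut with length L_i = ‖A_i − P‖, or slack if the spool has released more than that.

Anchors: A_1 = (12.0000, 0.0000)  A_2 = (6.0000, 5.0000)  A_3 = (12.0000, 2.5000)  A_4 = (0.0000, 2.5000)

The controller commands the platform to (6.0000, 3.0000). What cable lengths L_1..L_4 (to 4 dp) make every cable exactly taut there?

L_1: Δ = A_1−P = (6.0000, -3.0000) → ‖Δ‖ = √45.0000 = 6.7082
L_2: Δ = A_2−P = (0.0000, 2.0000) → ‖Δ‖ = √4.0000 = 2.0000
L_3: Δ = A_3−P = (6.0000, -0.5000) → ‖Δ‖ = √36.2500 = 6.0208
L_4: Δ = A_4−P = (-6.0000, -0.5000) → ‖Δ‖ = √36.2500 = 6.0208

(6.7082, 2.0000, 6.0208, 6.0208)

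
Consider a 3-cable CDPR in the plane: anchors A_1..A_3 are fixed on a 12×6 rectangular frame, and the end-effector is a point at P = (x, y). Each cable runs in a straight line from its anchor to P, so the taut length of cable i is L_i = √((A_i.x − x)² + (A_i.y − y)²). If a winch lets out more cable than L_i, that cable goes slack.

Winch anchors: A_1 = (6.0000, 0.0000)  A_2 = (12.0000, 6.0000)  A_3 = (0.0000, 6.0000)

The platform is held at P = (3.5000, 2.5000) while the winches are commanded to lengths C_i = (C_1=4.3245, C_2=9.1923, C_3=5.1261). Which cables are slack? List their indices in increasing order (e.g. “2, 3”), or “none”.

1, 3

cable 1: √((2.5000)²+(-2.5000)²)=3.5355, C_1=4.3245: slack
cable 2: √((8.5000)²+(3.5000)²)=9.1924, C_2=9.1923: taut
cable 3: √((-3.5000)²+(3.5000)²)=4.9497, C_3=5.1261: slack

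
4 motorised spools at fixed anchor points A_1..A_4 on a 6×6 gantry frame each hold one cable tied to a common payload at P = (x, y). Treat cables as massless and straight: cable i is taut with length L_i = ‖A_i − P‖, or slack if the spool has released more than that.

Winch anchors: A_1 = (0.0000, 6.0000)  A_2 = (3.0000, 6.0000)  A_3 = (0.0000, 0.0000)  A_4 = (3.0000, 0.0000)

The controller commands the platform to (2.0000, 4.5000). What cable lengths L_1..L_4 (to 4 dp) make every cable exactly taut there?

L_1 = √((0.0000−2.0000)² + (6.0000−4.5000)²) = 2.5000
L_2 = √((3.0000−2.0000)² + (6.0000−4.5000)²) = 1.8028
L_3 = √((0.0000−2.0000)² + (0.0000−4.5000)²) = 4.9244
L_4 = √((3.0000−2.0000)² + (0.0000−4.5000)²) = 4.6098

(2.5000, 1.8028, 4.9244, 4.6098)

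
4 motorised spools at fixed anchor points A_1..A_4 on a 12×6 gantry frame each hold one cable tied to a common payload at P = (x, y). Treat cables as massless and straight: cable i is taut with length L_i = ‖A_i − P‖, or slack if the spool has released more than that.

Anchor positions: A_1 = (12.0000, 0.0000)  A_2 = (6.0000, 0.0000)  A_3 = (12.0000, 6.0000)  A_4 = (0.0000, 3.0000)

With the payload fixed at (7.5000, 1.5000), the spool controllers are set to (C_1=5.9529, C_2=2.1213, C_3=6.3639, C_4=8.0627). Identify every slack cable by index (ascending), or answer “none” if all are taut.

cable 1: L_1 = ‖A_1−P‖ = 4.7434;  C_1 = 5.9529 → slack
cable 2: L_2 = ‖A_2−P‖ = 2.1213;  C_2 = 2.1213 → taut
cable 3: L_3 = ‖A_3−P‖ = 6.3640;  C_3 = 6.3639 → taut
cable 4: L_4 = ‖A_4−P‖ = 7.6485;  C_4 = 8.0627 → slack

1, 4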